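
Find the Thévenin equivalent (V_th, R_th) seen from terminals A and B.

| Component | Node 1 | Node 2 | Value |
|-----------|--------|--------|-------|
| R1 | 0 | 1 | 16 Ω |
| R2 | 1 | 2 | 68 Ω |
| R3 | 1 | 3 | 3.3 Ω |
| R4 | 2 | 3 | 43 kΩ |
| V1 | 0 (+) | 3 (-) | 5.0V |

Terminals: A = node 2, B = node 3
Step 1 — V_th is the open-circuit voltage V_A - V_B (nothing connected across the terminals).
Nodal analysis, taking node 3 as the 0 V reference.
Source V1 fixes V_0 = 5 V.
KCL at each unknown node (sum of currents leaving = 0; resistances in Ω):
  Node 1: (V_1 - 5)/16 + (V_1 - V_2)/68 + (V_1 - 0)/3.3 = 0
  Node 2: (V_2 - V_1)/68 + (V_2 - 0)/43000 = 0
Collecting terms (coefficients in siemens):
  0.3802·V_1 - 0.01471·V_2 = 0.3125
  0.01473·V_2 - 0.01471·V_1 = 0
Determinant D = (0.3802)(0.01473) - (-0.01471)(-0.01471) = 0.005384
V_1 = [(0.3125)(0.01473) - (-0.01471)(0)]/D = 0.8549 V
V_2 = [(0.3802)(0) - (0.3125)(-0.01471)]/D = 0.8535 V
V_th = V_2 - V_3 = 0.8535 - 0 = 0.8535 V
Step 2 — R_th: zero the source — replace V1 by a short circuit (node 3 merges into node 0) — and find the resistance seen between A (node 2) and B (node 0).
Reduce the network between node 2 (A) and node 0 (B) by series/parallel combination:
  Rp1 = R1 ‖ R3 (parallel, both between nodes 0 and 1) = 1/(1/16 + 1/3.3) = 2.736 Ω
  Rs1 = R2 + Rp1 (series, joined only at node 1) = 68 + 2.736 = 70.74 Ω
  Rp2 = R4 ‖ Rs1 (parallel, both between nodes 0 and 2) = 1/(1/43000 + 1/70.74) = 70.62 Ω
R_th = 70.62 Ω

Final answer: V_th = 0.8535 V, R_th = 70.62 Ω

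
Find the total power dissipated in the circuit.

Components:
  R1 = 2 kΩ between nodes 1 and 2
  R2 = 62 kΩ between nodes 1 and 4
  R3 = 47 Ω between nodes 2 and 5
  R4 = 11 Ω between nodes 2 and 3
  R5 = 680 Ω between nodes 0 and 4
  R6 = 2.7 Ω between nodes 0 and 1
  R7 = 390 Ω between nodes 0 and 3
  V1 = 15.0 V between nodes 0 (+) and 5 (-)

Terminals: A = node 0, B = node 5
Nodal analysis, taking node 5 as the 0 V reference.
Source V1 fixes V_0 = 15 V.
KCL at each unknown node (sum of currents leaving = 0; resistances in Ω):
  Node 1: (V_1 - V_2)/2000 + (V_1 - V_4)/62000 + (V_1 - 15)/2.7 = 0
  Node 2: (V_2 - V_1)/2000 + (V_2 - 0)/47 + (V_2 - V_3)/11 = 0
  Node 3: (V_3 - V_2)/11 + (V_3 - 15)/390 = 0
  Node 4: (V_4 - V_1)/62000 + (V_4 - 15)/680 = 0
Collecting terms (coefficients in siemens):
  0.3709·V_1 - 0.0005·V_2 - 0.00001613·V_4 = 5.556
  0.1127·V_2 - 0.0005·V_1 - 0.09091·V_3 = 0
  0.09347·V_3 - 0.09091·V_2 = 0.03846
  0.001487·V_4 - 0.00001613·V_1 = 0.02206
Solving these 4 simultaneous equations (Gaussian elimination) gives:
  V_1 = 14.98 V, V_2 = 1.85 V, V_3 = 2.211 V, V_4 = 15 V
Power in each resistor, P = (ΔV)²/R:
  P_R1 = (14.98 - 1.85)²/2000 = 0.08623 W
  P_R2 = (14.98 - 15)²/62000 = 0.00000000496 W
  P_R3 = (1.85 - 0)²/47 = 0.07281 W
  P_R4 = (1.85 - 2.211)²/11 = 0.01183 W
  P_R5 = (15 - 15)²/680 = 0.0000000000544 W
  P_R6 = (15 - 14.98)²/2.7 = 0.0001164 W
  P_R7 = (15 - 2.211)²/390 = 0.4194 W
P_total = P_R1 + P_R2 + P_R3 + P_R4 + P_R5 + P_R6 + P_R7 = 0.5904 W

Final answer: 0.5904 W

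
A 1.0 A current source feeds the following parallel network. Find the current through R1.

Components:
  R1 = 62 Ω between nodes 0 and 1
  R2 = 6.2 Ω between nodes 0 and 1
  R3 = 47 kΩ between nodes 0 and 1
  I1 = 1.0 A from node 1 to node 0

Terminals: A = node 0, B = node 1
All resistors sit directly between nodes 0 and 1, so they are in parallel and share one voltage V; the full source current 1 A splits among them.
1/R_par = 1/62 + 1/6.2 + 1/47000 = 0.1774 S  =>  R_par = 5.636 Ω
V = I × R_par = 1 × 5.636 = 5.636 V
I_R1 = V/R1 = 5.636/62 = 0.0909 A

Final answer: 0.0909 A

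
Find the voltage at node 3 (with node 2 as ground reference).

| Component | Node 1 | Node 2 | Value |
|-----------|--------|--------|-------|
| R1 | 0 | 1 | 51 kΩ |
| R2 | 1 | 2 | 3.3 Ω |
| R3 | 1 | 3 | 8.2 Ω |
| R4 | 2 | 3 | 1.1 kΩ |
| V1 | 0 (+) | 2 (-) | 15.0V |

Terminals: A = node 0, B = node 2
Nodal analysis, taking node 2 as the 0 V reference.
Source V1 fixes V_0 = 15 V.
KCL at each unknown node (sum of currents leaving = 0; resistances in Ω):
  Node 1: (V_1 - 15)/51000 + (V_1 - 0)/3.3 + (V_1 - V_3)/8.2 = 0
  Node 3: (V_3 - V_1)/8.2 + (V_3 - 0)/1100 = 0
Collecting terms (coefficients in siemens):
  0.425·V_1 - 0.122·V_3 = 0.0002941
  0.1229·V_3 - 0.122·V_1 = 0
Determinant D = (0.425)(0.1229) - (-0.122)(-0.122) = 0.03734
V_1 = [(0.0002941)(0.1229) - (-0.122)(0)]/D = 0.0009676 V
V_3 = [(0.425)(0) - (0.0002941)(-0.122)]/D = 0.0009605 V
The requested potential is V_3 = 0.0009605 V.

Final answer: V_3 = 0.0009605 V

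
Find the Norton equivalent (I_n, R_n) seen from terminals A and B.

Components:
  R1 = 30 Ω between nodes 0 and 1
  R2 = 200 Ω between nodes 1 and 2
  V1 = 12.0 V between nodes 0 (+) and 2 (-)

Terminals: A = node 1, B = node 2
Find the Thévenin equivalent first; then I_n = V_th/R_th and R_n = R_th.
Step 1 — V_th is the open-circuit voltage V_A - V_B (nothing connected across the terminals).
Nodal analysis, taking node 2 as the 0 V reference.
Source V1 fixes V_0 = 12 V.
KCL at each unknown node (sum of currents leaving = 0; resistances in Ω):
  Node 1: (V_1 - 12)/30 + (V_1 - 0)/200 = 0
Collecting terms: 0.03833 × V_1 = 0.4  =>  V_1 = 10.43 V
V_th = V_1 - V_2 = 10.43 - 0 = 10.43 V
Step 2 — R_th: zero the source — replace V1 by a short circuit (node 2 merges into node 0) — and find the resistance seen between A (node 1) and B (node 0).
Reduce the network between node 1 (A) and node 0 (B) by series/parallel combination:
  Rp1 = R1 ‖ R2 (parallel, both between nodes 0 and 1) = 1/(1/30 + 1/200) = 26.09 Ω
R_th = 26.09 Ω
I_n = V_th/R_th = 10.43/26.09 = 0.4 A, and R_n = R_th = 26.09 Ω

Final answer: I_n = 0.4 A, R_n = 26.09 Ω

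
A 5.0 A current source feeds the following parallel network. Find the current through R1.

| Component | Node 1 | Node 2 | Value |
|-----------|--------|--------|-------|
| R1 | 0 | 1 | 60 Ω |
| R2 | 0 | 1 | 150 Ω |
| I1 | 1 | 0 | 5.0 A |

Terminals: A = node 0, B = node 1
All resistors sit directly between nodes 0 and 1, so they are in parallel and share one voltage V; the full source current 5 A splits among them.
1/R_par = 1/60 + 1/150 = 0.02333 S  =>  R_par = 42.86 Ω
V = I × R_par = 5 × 42.86 = 214.3 V
I_R1 = V/R1 = 214.3/60 = 3.571 A

Final answer: 3.571 A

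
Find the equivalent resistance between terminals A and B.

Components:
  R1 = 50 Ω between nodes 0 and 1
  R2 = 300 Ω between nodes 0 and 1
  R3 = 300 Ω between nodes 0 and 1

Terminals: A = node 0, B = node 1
Reduce the network between node 0 (A) and node 1 (B) by series/parallel combination:
  Rp1 = R1 ‖ R2 ‖ R3 (parallel, all between nodes 0 and 1) = 1/(1/50 + 1/300 + 1/300) = 37.5 Ω
R_eq = 37.5 Ω

Final answer: 37.5 Ω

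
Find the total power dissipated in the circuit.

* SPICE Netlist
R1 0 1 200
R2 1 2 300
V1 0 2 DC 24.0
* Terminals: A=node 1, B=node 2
Nodal analysis, taking node 2 as the 0 V reference.
Source V1 fixes V_0 = 24 V.
KCL at each unknown node (sum of currents leaving = 0; resistances in Ω):
  Node 1: (V_1 - 24)/200 + (V_1 - 0)/300 = 0
Collecting terms: 0.008333 × V_1 = 0.12  =>  V_1 = 14.4 V
Power in each resistor, P = (ΔV)²/R:
  P_R1 = (24 - 14.4)²/200 = 0.4608 W
  P_R2 = (14.4 - 0)²/300 = 0.6912 W
P_total = P_R1 + P_R2 = 1.152 W

Final answer: 1.152 W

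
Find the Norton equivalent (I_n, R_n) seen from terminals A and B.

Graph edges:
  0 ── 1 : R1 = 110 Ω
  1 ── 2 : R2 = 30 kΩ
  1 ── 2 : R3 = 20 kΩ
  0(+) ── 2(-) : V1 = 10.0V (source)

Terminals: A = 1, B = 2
Find the Thévenin equivalent first; then I_n = V_th/R_th and R_n = R_th.
Step 1 — V_th is the open-circuit voltage V_A - V_B (nothing connected across the terminals).
Nodal analysis, taking node 2 as the 0 V reference.
Source V1 fixes V_0 = 10 V.
KCL at each unknown node (sum of currents leaving = 0; resistances in Ω):
  Node 1: (V_1 - 10)/110 + (V_1 - 0)/30000 + (V_1 - 0)/20000 = 0
Collecting terms: 0.009174 × V_1 = 0.09091  =>  V_1 = 9.909 V
V_th = V_1 - V_2 = 9.909 - 0 = 9.909 V
Step 2 — R_th: zero the source — replace V1 by a short circuit (node 2 merges into node 0) — and find the resistance seen between A (node 1) and B (node 0).
Reduce the network between node 1 (A) and node 0 (B) by series/parallel combination:
  Rp1 = R1 ‖ R2 ‖ R3 (parallel, all between nodes 0 and 1) = 1/(1/110 + 1/30000 + 1/20000) = 109 Ω
R_th = 109 Ω
I_n = V_th/R_th = 9.909/109 = 0.09091 A, and R_n = R_th = 109 Ω

Final answer: I_n = 0.09091 A, R_n = 109 Ω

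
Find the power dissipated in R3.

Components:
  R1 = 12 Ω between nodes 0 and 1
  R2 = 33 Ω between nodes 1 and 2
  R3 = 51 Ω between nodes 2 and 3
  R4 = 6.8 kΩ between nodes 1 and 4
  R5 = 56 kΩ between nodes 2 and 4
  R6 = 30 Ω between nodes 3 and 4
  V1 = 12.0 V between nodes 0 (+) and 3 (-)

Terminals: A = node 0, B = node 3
Nodal analysis, taking node 3 as the 0 V reference.
Source V1 fixes V_0 = 12 V.
KCL at each unknown node (sum of currents leaving = 0; resistances in Ω):
  Node 1: (V_1 - 12)/12 + (V_1 - V_2)/33 + (V_1 - V_4)/6800 = 0
  Node 2: (V_2 - V_1)/33 + (V_2 - 0)/51 + (V_2 - V_4)/56000 = 0
  Node 4: (V_4 - V_1)/6800 + (V_4 - V_2)/56000 + (V_4 - 0)/30 = 0
Collecting terms (coefficients in siemens):
  0.1138·V_1 - 0.0303·V_2 - 0.0001471·V_4 = 1
  0.04993·V_2 - 0.0303·V_1 - 0.00001786·V_4 = 0
  0.0335·V_4 - 0.0001471·V_1 - 0.00001786·V_2 = 0
Solving these 3 simultaneous equations (Gaussian elimination) gives:
  V_1 = 10.48 V, V_2 = 6.363 V, V_4 = 0.04941 V
I_R3 = (V_2 - V_3)/R3 = (6.363 - 0)/51 = 0.1248 A
P_R3 = I_R3² × R3 = (0.1248)² × 51 = 0.7938 W

Final answer: 0.7938 W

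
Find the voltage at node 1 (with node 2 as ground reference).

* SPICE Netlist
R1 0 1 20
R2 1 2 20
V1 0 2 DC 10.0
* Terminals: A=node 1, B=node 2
Nodal analysis, taking node 2 as the 0 V reference.
Source V1 fixes V_0 = 10 V.
KCL at each unknown node (sum of currents leaving = 0; resistances in Ω):
  Node 1: (V_1 - 10)/20 + (V_1 - 0)/20 = 0
Collecting terms: 0.1 × V_1 = 0.5  =>  V_1 = 5 V
The requested potential is V_1 = 5 V.

Final answer: V_1 = 5 V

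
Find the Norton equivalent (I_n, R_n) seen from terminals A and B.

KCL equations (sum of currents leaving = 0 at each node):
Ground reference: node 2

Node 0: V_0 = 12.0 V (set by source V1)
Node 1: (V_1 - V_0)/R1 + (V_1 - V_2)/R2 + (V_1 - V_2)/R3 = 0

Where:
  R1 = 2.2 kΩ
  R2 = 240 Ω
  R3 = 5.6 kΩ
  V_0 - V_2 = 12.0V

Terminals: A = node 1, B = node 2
Find the Thévenin equivalent first; then I_n = V_th/R_th and R_n = R_th.
Step 1 — V_th is the open-circuit voltage V_A - V_B (nothing connected across the terminals).
Nodal analysis, taking node 2 as the 0 V reference.
Source V1 fixes V_0 = 12 V.
KCL at each unknown node (sum of currents leaving = 0; resistances in Ω):
  Node 1: (V_1 - 12)/2200 + (V_1 - 0)/240 + (V_1 - 0)/5600 = 0
Collecting terms: 0.0048 × V_1 = 0.005455  =>  V_1 = 1.136 V
V_th = V_1 - V_2 = 1.136 - 0 = 1.136 V
Step 2 — R_th: zero the source — replace V1 by a short circuit (node 2 merges into node 0) — and find the resistance seen between A (node 1) and B (node 0).
Reduce the network between node 1 (A) and node 0 (B) by series/parallel combination:
  Rp1 = R1 ‖ R2 ‖ R3 (parallel, all between nodes 0 and 1) = 1/(1/2200 + 1/240 + 1/5600) = 208.3 Ω
R_th = 208.3 Ω
I_n = V_th/R_th = 1.136/208.3 = 0.005455 A, and R_n = R_th = 208.3 Ω

Final answer: I_n = 0.005455 A, R_n = 208.3 Ω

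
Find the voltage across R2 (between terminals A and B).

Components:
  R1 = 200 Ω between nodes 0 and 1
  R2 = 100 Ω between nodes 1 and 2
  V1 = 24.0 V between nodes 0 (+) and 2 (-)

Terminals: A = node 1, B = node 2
R1 and R2 are in series across V1 (node 0 → node 1 → node 2), and the output A–B is taken across R2, so this is a voltage divider.
Series current: I = V1/(R1 + R2) = 24/(200 + 100) = 24/300 = 0.08 A
V_R2 = I × R2 = V1 × R2/(R1 + R2) = 24 × 100/300 = 8 V

Final answer: 8 V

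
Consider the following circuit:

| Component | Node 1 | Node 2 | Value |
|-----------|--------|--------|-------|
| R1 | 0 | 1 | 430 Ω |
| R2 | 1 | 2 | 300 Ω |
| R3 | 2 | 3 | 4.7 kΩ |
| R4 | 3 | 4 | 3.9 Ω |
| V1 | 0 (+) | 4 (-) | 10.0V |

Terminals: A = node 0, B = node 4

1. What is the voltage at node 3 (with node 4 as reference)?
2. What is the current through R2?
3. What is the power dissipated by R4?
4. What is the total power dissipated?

Nodal analysis, taking node 4 as the 0 V reference.
Source V1 fixes V_0 = 10 V.
KCL at each unknown node (sum of currents leaving = 0; resistances in Ω):
  Node 1: (V_1 - 10)/430 + (V_1 - V_2)/300 = 0
  Node 2: (V_2 - V_1)/300 + (V_2 - V_3)/4700 = 0
  Node 3: (V_3 - V_2)/4700 + (V_3 - 0)/3.9 = 0
Collecting terms (coefficients in siemens):
  0.005659·V_1 - 0.003333·V_2 = 0.02326
  0.003546·V_2 - 0.003333·V_1 - 0.0002128·V_3 = 0
  0.2566·V_3 - 0.0002128·V_2 = 0
Solving these 3 simultaneous equations (Gaussian elimination) gives:
  V_1 = 9.209 V, V_2 = 8.657 V, V_3 = 0.007177 V
Part 1:
  Read off the nodal solution: V_3 = 0.007177 V
Part 2:
  I_R2 = (V_1 - V_2)/R2 = (9.209 - 8.657)/300 = 0.00184 A
  Magnitude: I_R2 = 0.00184 A
Part 3:
  I_R4 = (V_3 - V_4)/R4 = (0.007177 - 0)/3.9 = 0.00184 A
  P_R4 = I_R4² × R4 = (0.00184)² × 3.9 = 0.00001321 W
Part 4:
  Power in each resistor, P = (ΔV)²/R:
    P_R1 = (10 - 9.209)²/430 = 0.001456 W
    P_R2 = (9.209 - 8.657)²/300 = 0.001016 W
    P_R3 = (8.657 - 0.007177)²/4700 = 0.01592 W
    P_R4 = (0.007177 - 0)²/3.9 = 0.00001321 W
  P_total = P_R1 + P_R2 + P_R3 + P_R4 = 0.0184 W

Final answers:
1. V_3 = 0.007177 V
2. I_R2 = 0.00184 A
3. P_R4 = 1.321e-05 W
4. P_total = 0.0184 W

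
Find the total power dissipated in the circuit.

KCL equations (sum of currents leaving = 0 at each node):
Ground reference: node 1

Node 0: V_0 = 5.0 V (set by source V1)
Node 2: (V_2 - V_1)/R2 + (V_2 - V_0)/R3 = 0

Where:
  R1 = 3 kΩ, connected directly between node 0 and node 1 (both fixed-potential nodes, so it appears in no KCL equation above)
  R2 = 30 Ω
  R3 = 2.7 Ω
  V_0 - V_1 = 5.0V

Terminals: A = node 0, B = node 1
Nodal analysis, taking node 1 as the 0 V reference.
Source V1 fixes V_0 = 5 V.
KCL at each unknown node (sum of currents leaving = 0; resistances in Ω):
  Node 2: (V_2 - 0)/30 + (V_2 - 5)/2.7 = 0
Collecting terms: 0.4037 × V_2 = 1.852  =>  V_2 = 4.587 V
Power in each resistor, P = (ΔV)²/R:
  P_R1 = (5 - 0)²/3000 = 0.008333 W
  P_R2 = (0 - 4.587)²/30 = 0.7014 W
  P_R3 = (5 - 4.587)²/2.7 = 0.06313 W
P_total = P_R1 + P_R2 + P_R3 = 0.7729 W

Final answer: 0.7729 W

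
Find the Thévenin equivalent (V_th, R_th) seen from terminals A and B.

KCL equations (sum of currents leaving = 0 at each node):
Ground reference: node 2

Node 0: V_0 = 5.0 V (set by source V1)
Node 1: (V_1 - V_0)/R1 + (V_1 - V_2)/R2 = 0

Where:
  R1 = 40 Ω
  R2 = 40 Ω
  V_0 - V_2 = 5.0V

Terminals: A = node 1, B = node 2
Step 1 — V_th is the open-circuit voltage V_A - V_B (nothing connected across the terminals).
Nodal analysis, taking node 2 as the 0 V reference.
Source V1 fixes V_0 = 5 V.
KCL at each unknown node (sum of currents leaving = 0; resistances in Ω):
  Node 1: (V_1 - 5)/40 + (V_1 - 0)/40 = 0
Collecting terms: 0.05 × V_1 = 0.125  =>  V_1 = 2.5 V
V_th = V_1 - V_2 = 2.5 - 0 = 2.5 V
Step 2 — R_th: zero the source — replace V1 by a short circuit (node 2 merges into node 0) — and find the resistance seen between A (node 1) and B (node 0).
Reduce the network between node 1 (A) and node 0 (B) by series/parallel combination:
  Rp1 = R1 ‖ R2 (parallel, both between nodes 0 and 1) = 1/(1/40 + 1/40) = 20 Ω
R_th = 20 Ω

Final answer: V_th = 2.5 V, R_th = 20 Ω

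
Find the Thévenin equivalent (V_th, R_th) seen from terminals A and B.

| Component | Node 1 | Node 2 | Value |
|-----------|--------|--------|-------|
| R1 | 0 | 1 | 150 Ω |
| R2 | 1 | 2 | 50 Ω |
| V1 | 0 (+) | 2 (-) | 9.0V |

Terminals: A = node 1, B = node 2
Step 1 — V_th is the open-circuit voltage V_A - V_B (nothing connected across the terminals).
Nodal analysis, taking node 2 as the 0 V reference.
Source V1 fixes V_0 = 9 V.
KCL at each unknown node (sum of currents leaving = 0; resistances in Ω):
  Node 1: (V_1 - 9)/150 + (V_1 - 0)/50 = 0
Collecting terms: 0.02667 × V_1 = 0.06  =>  V_1 = 2.25 V
V_th = V_1 - V_2 = 2.25 - 0 = 2.25 V
Step 2 — R_th: zero the source — replace V1 by a short circuit (node 2 merges into node 0) — and find the resistance seen between A (node 1) and B (node 0).
Reduce the network between node 1 (A) and node 0 (B) by series/parallel combination:
  Rp1 = R1 ‖ R2 (parallel, both between nodes 0 and 1) = 1/(1/150 + 1/50) = 37.5 Ω
R_th = 37.5 Ω

Final answer: V_th = 2.25 V, R_th = 37.5 Ω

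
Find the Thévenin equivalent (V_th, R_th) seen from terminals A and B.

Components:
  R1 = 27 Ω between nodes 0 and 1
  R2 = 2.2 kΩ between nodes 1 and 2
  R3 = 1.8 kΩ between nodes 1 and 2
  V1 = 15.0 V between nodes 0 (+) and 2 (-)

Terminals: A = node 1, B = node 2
Step 1 — V_th is the open-circuit voltage V_A - V_B (nothing connected across the terminals).
Nodal analysis, taking node 2 as the 0 V reference.
Source V1 fixes V_0 = 15 V.
KCL at each unknown node (sum of currents leaving = 0; resistances in Ω):
  Node 1: (V_1 - 15)/27 + (V_1 - 0)/2200 + (V_1 - 0)/1800 = 0
Collecting terms: 0.03805 × V_1 = 0.5556  =>  V_1 = 14.6 V
V_th = V_1 - V_2 = 14.6 - 0 = 14.6 V
Step 2 — R_th: zero the source — replace V1 by a short circuit (node 2 merges into node 0) — and find the resistance seen between A (node 1) and B (node 0).
Reduce the network between node 1 (A) and node 0 (B) by series/parallel combination:
  Rp1 = R1 ‖ R2 ‖ R3 (parallel, all between nodes 0 and 1) = 1/(1/27 + 1/2200 + 1/1800) = 26.28 Ω
R_th = 26.28 Ω

Final answer: V_th = 14.6 V, R_th = 26.28 Ω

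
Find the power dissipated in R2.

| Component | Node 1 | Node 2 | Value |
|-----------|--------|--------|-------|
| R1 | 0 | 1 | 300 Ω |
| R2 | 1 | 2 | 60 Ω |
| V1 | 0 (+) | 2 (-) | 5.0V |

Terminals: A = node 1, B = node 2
Nodal analysis, taking node 2 as the 0 V reference.
Source V1 fixes V_0 = 5 V.
KCL at each unknown node (sum of currents leaving = 0; resistances in Ω):
  Node 1: (V_1 - 5)/300 + (V_1 - 0)/60 = 0
Collecting terms: 0.02 × V_1 = 0.01667  =>  V_1 = 0.8333 V
I_R2 = (V_1 - V_2)/R2 = (0.8333 - 0)/60 = 0.01389 A
P_R2 = I_R2² × R2 = (0.01389)² × 60 = 0.01157 W

Final answer: 0.01157 W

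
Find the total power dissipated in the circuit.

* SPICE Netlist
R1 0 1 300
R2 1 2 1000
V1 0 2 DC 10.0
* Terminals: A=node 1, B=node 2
Nodal analysis, taking node 2 as the 0 V reference.
Source V1 fixes V_0 = 10 V.
KCL at each unknown node (sum of currents leaving = 0; resistances in Ω):
  Node 1: (V_1 - 10)/300 + (V_1 - 0)/1000 = 0
Collecting terms: 0.004333 × V_1 = 0.03333  =>  V_1 = 7.692 V
Power in each resistor, P = (ΔV)²/R:
  P_R1 = (10 - 7.692)²/300 = 0.01775 W
  P_R2 = (7.692 - 0)²/1000 = 0.05917 W
P_total = P_R1 + P_R2 = 0.07692 W

Final answer: 0.07692 W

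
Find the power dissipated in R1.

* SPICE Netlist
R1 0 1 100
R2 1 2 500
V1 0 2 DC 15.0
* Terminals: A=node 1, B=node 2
Nodal analysis, taking node 2 as the 0 V reference.
Source V1 fixes V_0 = 15 V.
KCL at each unknown node (sum of currents leaving = 0; resistances in Ω):
  Node 1: (V_1 - 15)/100 + (V_1 - 0)/500 = 0
Collecting terms: 0.012 × V_1 = 0.15  =>  V_1 = 12.5 V
I_R1 = (V_0 - V_1)/R1 = (15 - 12.5)/100 = 0.025 A
P_R1 = I_R1² × R1 = (0.025)² × 100 = 0.0625 W

Final answer: 0.0625 W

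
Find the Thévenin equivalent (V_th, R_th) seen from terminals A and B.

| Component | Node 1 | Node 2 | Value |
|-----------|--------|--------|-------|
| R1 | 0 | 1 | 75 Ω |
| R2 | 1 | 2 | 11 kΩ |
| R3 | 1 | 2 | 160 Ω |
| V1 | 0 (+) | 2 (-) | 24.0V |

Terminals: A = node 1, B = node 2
Step 1 — V_th is the open-circuit voltage V_A - V_B (nothing connected across the terminals).
Nodal analysis, taking node 2 as the 0 V reference.
Source V1 fixes V_0 = 24 V.
KCL at each unknown node (sum of currents leaving = 0; resistances in Ω):
  Node 1: (V_1 - 24)/75 + (V_1 - 0)/11000 + (V_1 - 0)/160 = 0
Collecting terms: 0.01967 × V_1 = 0.32  =>  V_1 = 16.26 V
V_th = V_1 - V_2 = 16.26 - 0 = 16.26 V
Step 2 — R_th: zero the source — replace V1 by a short circuit (node 2 merges into node 0) — and find the resistance seen between A (node 1) and B (node 0).
Reduce the network between node 1 (A) and node 0 (B) by series/parallel combination:
  Rp1 = R1 ‖ R2 ‖ R3 (parallel, all between nodes 0 and 1) = 1/(1/75 + 1/11000 + 1/160) = 50.83 Ω
R_th = 50.83 Ω

Final answer: V_th = 16.26 V, R_th = 50.83 Ω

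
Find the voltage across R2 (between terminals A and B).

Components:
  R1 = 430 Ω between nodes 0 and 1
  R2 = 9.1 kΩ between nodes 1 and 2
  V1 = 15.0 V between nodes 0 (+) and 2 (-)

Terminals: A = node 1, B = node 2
R1 and R2 are in series across V1 (node 0 → node 1 → node 2), and the output A–B is taken across R2, so this is a voltage divider.
Series current: I = V1/(R1 + R2) = 15/(430 + 9100) = 15/9530 = 0.001574 A
V_R2 = I × R2 = V1 × R2/(R1 + R2) = 15 × 9100/9530 = 14.32 V

Final answer: 14.32 V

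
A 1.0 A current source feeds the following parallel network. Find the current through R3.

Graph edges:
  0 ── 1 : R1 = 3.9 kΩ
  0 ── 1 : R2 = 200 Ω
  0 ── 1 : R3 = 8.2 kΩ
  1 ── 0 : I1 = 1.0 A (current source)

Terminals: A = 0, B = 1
All resistors sit directly between nodes 0 and 1, so they are in parallel and share one voltage V; the full source current 1 A splits among them.
1/R_par = 1/3900 + 1/200 + 1/8200 = 0.005378 S  =>  R_par = 185.9 Ω
V = I × R_par = 1 × 185.9 = 185.9 V
I_R3 = V/R3 = 185.9/8200 = 0.02267 A

Final answer: 0.02267 A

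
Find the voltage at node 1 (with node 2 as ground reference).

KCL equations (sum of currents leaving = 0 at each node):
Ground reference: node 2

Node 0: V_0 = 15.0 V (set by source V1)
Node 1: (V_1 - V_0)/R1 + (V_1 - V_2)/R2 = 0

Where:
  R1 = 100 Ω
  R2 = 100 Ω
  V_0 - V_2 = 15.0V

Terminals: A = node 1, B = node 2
Nodal analysis, taking node 2 as the 0 V reference.
Source V1 fixes V_0 = 15 V.
KCL at each unknown node (sum of currents leaving = 0; resistances in Ω):
  Node 1: (V_1 - 15)/100 + (V_1 - 0)/100 = 0
Collecting terms: 0.02 × V_1 = 0.15  =>  V_1 = 7.5 V
The requested potential is V_1 = 7.5 V.

Final answer: V_1 = 7.5 V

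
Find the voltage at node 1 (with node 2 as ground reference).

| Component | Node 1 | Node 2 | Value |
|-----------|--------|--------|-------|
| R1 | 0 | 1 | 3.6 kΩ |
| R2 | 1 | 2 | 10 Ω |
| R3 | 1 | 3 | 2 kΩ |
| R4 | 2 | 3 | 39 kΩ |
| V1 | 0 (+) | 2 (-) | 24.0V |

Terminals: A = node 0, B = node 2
Nodal analysis, taking node 2 as the 0 V reference.
Source V1 fixes V_0 = 24 V.
KCL at each unknown node (sum of currents leaving = 0; resistances in Ω):
  Node 1: (V_1 - 24)/3600 + (V_1 - 0)/10 + (V_1 - V_3)/2000 = 0
  Node 3: (V_3 - V_1)/2000 + (V_3 - 0)/39000 = 0
Collecting terms (coefficients in siemens):
  0.1008·V_1 - 0.0005·V_3 = 0.006667
  0.0005256·V_3 - 0.0005·V_1 = 0
Determinant D = (0.1008)(0.0005256) - (-0.0005)(-0.0005) = 0.00005272
V_1 = [(0.006667)(0.0005256) - (-0.0005)(0)]/D = 0.06647 V
V_3 = [(0.1008)(0) - (0.006667)(-0.0005)]/D = 0.06322 V
The requested potential is V_1 = 0.06647 V.

Final answer: V_1 = 0.06647 V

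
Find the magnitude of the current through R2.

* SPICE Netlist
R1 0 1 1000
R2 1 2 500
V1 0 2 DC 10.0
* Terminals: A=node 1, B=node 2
Nodal analysis, taking node 2 as the 0 V reference.
Source V1 fixes V_0 = 10 V.
KCL at each unknown node (sum of currents leaving = 0; resistances in Ω):
  Node 1: (V_1 - 10)/1000 + (V_1 - 0)/500 = 0
Collecting terms: 0.003 × V_1 = 0.01  =>  V_1 = 3.333 V
I_R2 = (V_1 - V_2)/R2 = (3.333 - 0)/500 = 0.006667 A
|I_R2| = 0.006667 A

Final answer: |I_R2| = 0.006667 A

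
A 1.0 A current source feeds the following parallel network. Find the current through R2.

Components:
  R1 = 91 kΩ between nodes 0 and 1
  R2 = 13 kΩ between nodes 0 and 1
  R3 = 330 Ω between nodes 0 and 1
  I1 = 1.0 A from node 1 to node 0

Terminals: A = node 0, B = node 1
All resistors sit directly between nodes 0 and 1, so they are in parallel and share one voltage V; the full source current 1 A splits among them.
1/R_par = 1/91000 + 1/13000 + 1/330 = 0.003118 S  =>  R_par = 320.7 Ω
V = I × R_par = 1 × 320.7 = 320.7 V
I_R2 = V/R2 = 320.7/13000 = 0.02467 A

Final answer: 0.02467 A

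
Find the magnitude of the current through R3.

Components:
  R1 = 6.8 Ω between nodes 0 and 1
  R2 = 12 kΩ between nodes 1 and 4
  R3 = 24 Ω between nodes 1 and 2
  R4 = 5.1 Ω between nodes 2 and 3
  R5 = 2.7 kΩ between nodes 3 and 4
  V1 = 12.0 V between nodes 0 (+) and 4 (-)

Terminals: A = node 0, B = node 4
Nodal analysis, taking node 4 as the 0 V reference.
Source V1 fixes V_0 = 12 V.
KCL at each unknown node (sum of currents leaving = 0; resistances in Ω):
  Node 1: (V_1 - 12)/6.8 + (V_1 - 0)/12000 + (V_1 - V_2)/24 = 0
  Node 2: (V_2 - V_1)/24 + (V_2 - V_3)/5.1 = 0
  Node 3: (V_3 - V_2)/5.1 + (V_3 - 0)/2700 = 0
Collecting terms (coefficients in siemens):
  0.1888·V_1 - 0.04167·V_2 = 1.765
  0.2377·V_2 - 0.04167·V_1 - 0.1961·V_3 = 0
  0.1964·V_3 - 0.1961·V_2 = 0
Solving these 3 simultaneous equations (Gaussian elimination) gives:
  V_1 = 11.96 V, V_2 = 11.86 V, V_3 = 11.84 V
I_R3 = (V_1 - V_2)/R3 = (11.96 - 11.86)/24 = 0.004384 A
|I_R3| = 0.004384 A

Final answer: |I_R3| = 0.004384 A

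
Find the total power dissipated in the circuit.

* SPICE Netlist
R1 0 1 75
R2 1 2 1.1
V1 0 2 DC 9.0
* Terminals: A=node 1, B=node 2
Nodal analysis, taking node 2 as the 0 V reference.
Source V1 fixes V_0 = 9 V.
KCL at each unknown node (sum of currents leaving = 0; resistances in Ω):
  Node 1: (V_1 - 9)/75 + (V_1 - 0)/1.1 = 0
Collecting terms: 0.9224 × V_1 = 0.12  =>  V_1 = 0.1301 V
Power in each resistor, P = (ΔV)²/R:
  P_R1 = (9 - 0.1301)²/75 = 1.049 W
  P_R2 = (0.1301 - 0)²/1.1 = 0.01539 W
P_total = P_R1 + P_R2 = 1.064 W

Final answer: 1.064 W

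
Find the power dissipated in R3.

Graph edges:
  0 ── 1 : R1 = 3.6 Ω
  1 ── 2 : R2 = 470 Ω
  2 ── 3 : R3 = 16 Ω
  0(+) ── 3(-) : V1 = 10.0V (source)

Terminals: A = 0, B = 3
Nodal analysis, taking node 3 as the 0 V reference.
Source V1 fixes V_0 = 10 V.
KCL at each unknown node (sum of currents leaving = 0; resistances in Ω):
  Node 1: (V_1 - 10)/3.6 + (V_1 - V_2)/470 = 0
  Node 2: (V_2 - V_1)/470 + (V_2 - 0)/16 = 0
Collecting terms (coefficients in siemens):
  0.2799·V_1 - 0.002128·V_2 = 2.778
  0.06463·V_2 - 0.002128·V_1 = 0
Determinant D = (0.2799)(0.06463) - (-0.002128)(-0.002128) = 0.01809
V_1 = [(2.778)(0.06463) - (-0.002128)(0)]/D = 9.926 V
V_2 = [(0.2799)(0) - (2.778)(-0.002128)]/D = 0.3268 V
I_R3 = (V_2 - V_3)/R3 = (0.3268 - 0)/16 = 0.02042 A
P_R3 = I_R3² × R3 = (0.02042)² × 16 = 0.006675 W

Final answer: 0.006675 W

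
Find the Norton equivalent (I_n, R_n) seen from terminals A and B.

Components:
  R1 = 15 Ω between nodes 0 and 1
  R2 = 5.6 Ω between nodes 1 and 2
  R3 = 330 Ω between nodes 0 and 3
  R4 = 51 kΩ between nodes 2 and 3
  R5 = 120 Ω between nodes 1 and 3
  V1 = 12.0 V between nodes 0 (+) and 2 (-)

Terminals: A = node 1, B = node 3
Find the Thévenin equivalent first; then I_n = V_th/R_th and R_n = R_th.
Step 1 — V_th is the open-circuit voltage V_A - V_B (nothing connected across the terminals).
Nodal analysis, taking node 2 as the 0 V reference.
Source V1 fixes V_0 = 12 V.
KCL at each unknown node (sum of currents leaving = 0; resistances in Ω):
  Node 1: (V_1 - 12)/15 + (V_1 - 0)/5.6 + (V_1 - V_3)/120 = 0
  Node 3: (V_3 - 12)/330 + (V_3 - 0)/51000 + (V_3 - V_1)/120 = 0
Collecting terms (coefficients in siemens):
  0.2536·V_1 - 0.008333·V_3 = 0.8
  0.01138·V_3 - 0.008333·V_1 = 0.03636
Determinant D = (0.2536)(0.01138) - (-0.008333)(-0.008333) = 0.002817
V_1 = [(0.8)(0.01138) - (-0.008333)(0.03636)]/D = 3.34 V
V_3 = [(0.2536)(0.03636) - (0.8)(-0.008333)]/D = 5.64 V
V_th = V_1 - V_3 = 3.34 - 5.64 = -2.3 V
Step 2 — R_th: zero the source — replace V1 by a short circuit (node 2 merges into node 0) — and find the resistance seen between A (node 1) and B (node 3).
Reduce the network between node 1 (A) and node 3 (B) by series/parallel combination:
  Rp1 = R1 ‖ R2 (parallel, both between nodes 0 and 1) = 1/(1/15 + 1/5.6) = 4.078 Ω
  Rp2 = R3 ‖ R4 (parallel, both between nodes 0 and 3) = 1/(1/330 + 1/51000) = 327.9 Ω
  Rs1 = Rp1 + Rp2 (series, joined only at node 0) = 4.078 + 327.9 = 332 Ω
  Rp3 = R5 ‖ Rs1 (parallel, both between nodes 1 and 3) = 1/(1/120 + 1/332) = 88.14 Ω
R_th = 88.14 Ω
I_n = V_th/R_th = -2.3/88.14 = -0.02609 A, and R_n = R_th = 88.14 Ω

Final answer: I_n = -0.02609 A, R_n = 88.14 Ω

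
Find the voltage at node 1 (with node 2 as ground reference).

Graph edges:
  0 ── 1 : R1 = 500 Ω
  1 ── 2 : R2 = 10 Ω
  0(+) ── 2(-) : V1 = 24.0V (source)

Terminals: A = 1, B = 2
Nodal analysis, taking node 2 as the 0 V reference.
Source V1 fixes V_0 = 24 V.
KCL at each unknown node (sum of currents leaving = 0; resistances in Ω):
  Node 1: (V_1 - 24)/500 + (V_1 - 0)/10 = 0
Collecting terms: 0.102 × V_1 = 0.048  =>  V_1 = 0.4706 V
The requested potential is V_1 = 0.4706 V.

Final answer: V_1 = 0.4706 V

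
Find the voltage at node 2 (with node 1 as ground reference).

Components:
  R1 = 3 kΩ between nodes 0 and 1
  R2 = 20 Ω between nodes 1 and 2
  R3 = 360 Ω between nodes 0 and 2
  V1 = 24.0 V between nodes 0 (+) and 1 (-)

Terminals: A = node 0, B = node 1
Nodal analysis, taking node 1 as the 0 V reference.
Source V1 fixes V_0 = 24 V.
KCL at each unknown node (sum of currents leaving = 0; resistances in Ω):
  Node 2: (V_2 - 0)/20 + (V_2 - 24)/360 = 0
Collecting terms: 0.05278 × V_2 = 0.06667  =>  V_2 = 1.263 V
The requested potential is V_2 = 1.263 V.

Final answer: V_2 = 1.263 V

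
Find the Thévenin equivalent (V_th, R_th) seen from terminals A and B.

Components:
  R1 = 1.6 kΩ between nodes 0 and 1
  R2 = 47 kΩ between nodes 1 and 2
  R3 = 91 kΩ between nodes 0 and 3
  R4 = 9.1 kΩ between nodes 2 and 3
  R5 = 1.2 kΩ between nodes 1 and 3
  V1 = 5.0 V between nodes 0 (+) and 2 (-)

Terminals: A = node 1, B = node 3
Step 1 — V_th is the open-circuit voltage V_A - V_B (nothing connected across the terminals).
Nodal analysis, taking node 2 as the 0 V reference.
Source V1 fixes V_0 = 5 V.
KCL at each unknown node (sum of currents leaving = 0; resistances in Ω):
  Node 1: (V_1 - 5)/1600 + (V_1 - 0)/47000 + (V_1 - V_3)/1200 = 0
  Node 3: (V_3 - 5)/91000 + (V_3 - 0)/9100 + (V_3 - V_1)/1200 = 0
Collecting terms (coefficients in siemens):
  0.00148·V_1 - 0.0008333·V_3 = 0.003125
  0.0009542·V_3 - 0.0008333·V_1 = 0.00005495
Determinant D = (0.00148)(0.0009542) - (-0.0008333)(-0.0008333) = 0.0000007174
V_1 = [(0.003125)(0.0009542) - (-0.0008333)(0.00005495)]/D = 4.22 V
V_3 = [(0.00148)(0.00005495) - (0.003125)(-0.0008333)]/D = 3.743 V
V_th = V_1 - V_3 = 4.22 - 3.743 = 0.477 V
Step 2 — R_th: zero the source — replace V1 by a short circuit (node 2 merges into node 0) — and find the resistance seen between A (node 1) and B (node 3).
Reduce the network between node 1 (A) and node 3 (B) by series/parallel combination:
  Rp1 = R1 ‖ R2 (parallel, both between nodes 0 and 1) = 1/(1/1600 + 1/47000) = 1547 Ω
  Rp2 = R3 ‖ R4 (parallel, both between nodes 0 and 3) = 1/(1/91000 + 1/9100) = 8273 Ω
  Rs1 = Rp1 + Rp2 (series, joined only at node 0) = 1547 + 8273 = 9820 Ω
  Rp3 = R5 ‖ Rs1 (parallel, both between nodes 1 and 3) = 1/(1/1200 + 1/9820) = 1069 Ω
R_th = 1.069 kΩ

Final answer: V_th = 0.477 V, R_th = 1.069 kΩ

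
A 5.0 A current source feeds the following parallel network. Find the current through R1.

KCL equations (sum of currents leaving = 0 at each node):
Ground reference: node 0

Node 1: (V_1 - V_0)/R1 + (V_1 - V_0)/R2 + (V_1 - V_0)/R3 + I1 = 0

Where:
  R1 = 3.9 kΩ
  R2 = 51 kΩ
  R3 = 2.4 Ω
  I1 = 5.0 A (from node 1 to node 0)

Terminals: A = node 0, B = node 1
All resistors sit directly between nodes 0 and 1, so they are in parallel and share one voltage V; the full source current 5 A splits among them.
1/R_par = 1/3900 + 1/51000 + 1/2.4 = 0.4169 S  =>  R_par = 2.398 Ω
V = I × R_par = 5 × 2.398 = 11.99 V
I_R1 = V/R1 = 11.99/3900 = 0.003075 A

Final answer: 0.003075 A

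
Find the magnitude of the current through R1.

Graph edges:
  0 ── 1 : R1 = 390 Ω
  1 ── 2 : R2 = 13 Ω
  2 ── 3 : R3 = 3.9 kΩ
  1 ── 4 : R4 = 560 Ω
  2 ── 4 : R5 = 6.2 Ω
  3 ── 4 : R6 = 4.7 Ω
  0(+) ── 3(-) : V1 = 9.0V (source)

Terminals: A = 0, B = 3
Nodal analysis, taking node 3 as the 0 V reference.
Source V1 fixes V_0 = 9 V.
KCL at each unknown node (sum of currents leaving = 0; resistances in Ω):
  Node 1: (V_1 - 9)/390 + (V_1 - V_2)/13 + (V_1 - V_4)/560 = 0
  Node 2: (V_2 - V_1)/13 + (V_2 - 0)/3900 + (V_2 - V_4)/6.2 = 0
  Node 4: (V_4 - V_1)/560 + (V_4 - V_2)/6.2 + (V_4 - 0)/4.7 = 0
Collecting terms (coefficients in siemens):
  0.08127·V_1 - 0.07692·V_2 - 0.001786·V_4 = 0.02308
  0.2385·V_2 - 0.07692·V_1 - 0.1613·V_4 = 0
  0.3758·V_4 - 0.001786·V_1 - 0.1613·V_2 = 0
Solving these 3 simultaneous equations (Gaussian elimination) gives:
  V_1 = 0.506 V, V_2 = 0.2323 V, V_4 = 0.1021 V
I_R1 = (V_0 - V_1)/R1 = (9 - 0.506)/390 = 0.02178 A
|I_R1| = 0.02178 A

Final answer: |I_R1| = 0.02178 A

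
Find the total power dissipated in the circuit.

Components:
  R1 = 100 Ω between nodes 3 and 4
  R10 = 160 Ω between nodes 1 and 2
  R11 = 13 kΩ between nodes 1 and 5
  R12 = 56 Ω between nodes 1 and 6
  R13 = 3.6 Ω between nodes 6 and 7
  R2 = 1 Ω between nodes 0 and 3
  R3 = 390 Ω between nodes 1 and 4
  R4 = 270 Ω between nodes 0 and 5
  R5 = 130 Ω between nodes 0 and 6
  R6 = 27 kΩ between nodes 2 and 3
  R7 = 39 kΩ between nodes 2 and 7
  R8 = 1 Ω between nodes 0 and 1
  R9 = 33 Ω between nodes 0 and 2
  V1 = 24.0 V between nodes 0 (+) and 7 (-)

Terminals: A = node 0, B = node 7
Nodal analysis, taking node 7 as the 0 V reference.
Source V1 fixes V_0 = 24 V.
KCL at each unknown node (sum of currents leaving = 0; resistances in Ω):
  Node 1: (V_1 - V_4)/390 + (V_1 - 24)/1 + (V_1 - V_2)/160 + (V_1 - V_5)/13000 + (V_1 - V_6)/56 = 0
  Node 2: (V_2 - V_3)/27000 + (V_2 - 0)/39000 + (V_2 - 24)/33 + (V_2 - V_1)/160 = 0
  Node 3: (V_3 - V_4)/100 + (V_3 - 24)/1 + (V_3 - V_2)/27000 = 0
  Node 4: (V_4 - V_3)/100 + (V_4 - V_1)/390 = 0
  Node 5: (V_5 - 24)/270 + (V_5 - V_1)/13000 = 0
  Node 6: (V_6 - 24)/130 + (V_6 - V_1)/56 + (V_6 - 0)/3.6 = 0
Collecting terms (coefficients in siemens):
  1.027·V_1 - 0.00625·V_2 - 0.002564·V_4 - 0.00007692·V_5 - 0.01786·V_6 = 24
  0.03662·V_2 - 0.00625·V_1 - 0.00003704·V_3 = 0.7273
  1.01·V_3 - 0.00003704·V_2 - 0.01·V_4 = 24
  0.01256·V_4 - 0.002564·V_1 - 0.01·V_3 = 0
  0.003781·V_5 - 0.00007692·V_1 = 0.08889
  0.3033·V_6 - 0.01786·V_1 = 0.1846
Solving these 6 simultaneous equations (Gaussian elimination) gives:
  V_1 = 23.62 V, V_2 = 23.92 V, V_3 = 24 V, V_4 = 23.92 V
  V_5 = 23.99 V, V_6 = 1.999 V
Power in each resistor, P = (ΔV)²/R:
  P_R1 = (24 - 23.92)²/100 = 0.00006095 W
  P_R2 = (24 - 24)²/1 = 0.0000006143 W
  P_R3 = (23.62 - 23.92)²/390 = 0.0002377 W
  P_R4 = (24 - 23.99)²/270 = 0.0000002253 W
  P_R5 = (24 - 1.999)²/130 = 3.723 W
  P_R6 = (23.92 - 24)²/27000 = 0.0000002457 W
  P_R7 = (23.92 - 0)²/39000 = 0.01467 W
  P_R8 = (24 - 23.62)²/1 = 0.1469 W
  P_R9 = (24 - 23.92)²/33 = 0.000205 W
  P_R10 = (23.62 - 23.92)²/160 = 0.0005666 W
  P_R11 = (23.62 - 23.99)²/13000 = 0.00001085 W
  P_R12 = (23.62 - 1.999)²/56 = 8.345 W
  P_R13 = (1.999 - 0)²/3.6 = 1.11 W
P_total = P_R1 + P_R2 + P_R3 + P_R4 + P_R5 + P_R6 + P_R7 + P_R8 + P_R9 + P_R10 + P_R11 + P_R12 + P_R13 = 13.34 W

Final answer: 13.34 W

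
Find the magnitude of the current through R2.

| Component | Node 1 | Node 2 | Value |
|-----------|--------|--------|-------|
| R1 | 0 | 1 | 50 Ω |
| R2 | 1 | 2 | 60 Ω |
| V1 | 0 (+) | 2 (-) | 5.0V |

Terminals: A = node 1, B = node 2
Nodal analysis, taking node 2 as the 0 V reference.
Source V1 fixes V_0 = 5 V.
KCL at each unknown node (sum of currents leaving = 0; resistances in Ω):
  Node 1: (V_1 - 5)/50 + (V_1 - 0)/60 = 0
Collecting terms: 0.03667 × V_1 = 0.1  =>  V_1 = 2.727 V
I_R2 = (V_1 - V_2)/R2 = (2.727 - 0)/60 = 0.04545 A
|I_R2| = 0.04545 A

Final answer: |I_R2| = 0.04545 A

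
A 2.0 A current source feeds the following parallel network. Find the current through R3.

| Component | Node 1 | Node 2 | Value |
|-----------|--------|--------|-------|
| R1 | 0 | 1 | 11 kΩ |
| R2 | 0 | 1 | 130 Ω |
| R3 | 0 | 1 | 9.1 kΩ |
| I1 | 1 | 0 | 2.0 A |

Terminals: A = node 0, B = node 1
All resistors sit directly between nodes 0 and 1, so they are in parallel and share one voltage V; the full source current 2 A splits among them.
1/R_par = 1/11000 + 1/130 + 1/9100 = 0.007893 S  =>  R_par = 126.7 Ω
V = I × R_par = 2 × 126.7 = 253.4 V
I_R3 = V/R3 = 253.4/9100 = 0.02784 A

Final answer: 0.02784 A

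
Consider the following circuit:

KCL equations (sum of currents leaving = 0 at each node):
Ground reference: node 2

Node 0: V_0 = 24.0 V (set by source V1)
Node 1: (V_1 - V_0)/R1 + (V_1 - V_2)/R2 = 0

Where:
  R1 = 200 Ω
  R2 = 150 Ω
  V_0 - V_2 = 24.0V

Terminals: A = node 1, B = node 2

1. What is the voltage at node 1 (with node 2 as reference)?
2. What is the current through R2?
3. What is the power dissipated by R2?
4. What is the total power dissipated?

Nodal analysis, taking node 2 as the 0 V reference.
Source V1 fixes V_0 = 24 V.
KCL at each unknown node (sum of currents leaving = 0; resistances in Ω):
  Node 1: (V_1 - 24)/200 + (V_1 - 0)/150 = 0
Collecting terms: 0.01167 × V_1 = 0.12  =>  V_1 = 10.29 V
Part 1:
  Read off the nodal solution: V_1 = 10.29 V
Part 2:
  I_R2 = (V_1 - V_2)/R2 = (10.29 - 0)/150 = 0.06857 A
  Magnitude: I_R2 = 0.06857 A
Part 3:
  I_R2 = (V_1 - V_2)/R2 = (10.29 - 0)/150 = 0.06857 A
  P_R2 = I_R2² × R2 = (0.06857)² × 150 = 0.7053 W
Part 4:
  Power in each resistor, P = (ΔV)²/R:
    P_R1 = (24 - 10.29)²/200 = 0.9404 W
    P_R2 = (10.29 - 0)²/150 = 0.7053 W
  P_total = P_R1 + P_R2 = 1.646 W

Final answers:
1. V_1 = 10.29 V
2. I_R2 = 0.06857 A
3. P_R2 = 0.7053 W
4. P_total = 1.646 W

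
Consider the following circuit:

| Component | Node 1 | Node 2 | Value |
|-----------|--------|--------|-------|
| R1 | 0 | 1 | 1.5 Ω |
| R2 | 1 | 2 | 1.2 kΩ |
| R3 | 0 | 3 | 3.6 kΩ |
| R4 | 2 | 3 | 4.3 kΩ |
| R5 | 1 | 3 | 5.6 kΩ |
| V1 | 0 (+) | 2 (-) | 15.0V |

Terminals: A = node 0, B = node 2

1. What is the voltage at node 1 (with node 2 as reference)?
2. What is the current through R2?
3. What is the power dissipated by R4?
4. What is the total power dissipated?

Nodal analysis, taking node 2 as the 0 V reference.
Source V1 fixes V_0 = 15 V.
KCL at each unknown node (sum of currents leaving = 0; resistances in Ω):
  Node 1: (V_1 - 15)/1.5 + (V_1 - 0)/1200 + (V_1 - V_3)/5600 = 0
  Node 3: (V_3 - 15)/3600 + (V_3 - 0)/4300 + (V_3 - V_1)/5600 = 0
Collecting terms (coefficients in siemens):
  0.6677·V_1 - 0.0001786·V_3 = 10
  0.0006889·V_3 - 0.0001786·V_1 = 0.004167
Determinant D = (0.6677)(0.0006889) - (-0.0001786)(-0.0001786) = 0.0004599
V_1 = [(10)(0.0006889) - (-0.0001786)(0.004167)]/D = 14.98 V
V_3 = [(0.6677)(0.004167) - (10)(-0.0001786)]/D = 9.931 V
Part 1:
  Read off the nodal solution: V_1 = 14.98 V
Part 2:
  I_R2 = (V_1 - V_2)/R2 = (14.98 - 0)/1200 = 0.01248 A
  Magnitude: I_R2 = 0.01248 A
Part 3:
  I_R4 = (V_2 - V_3)/R4 = (0 - 9.931)/4300 = -0.00231 A
  P_R4 = I_R4² × R4 = (-0.00231)² × 4300 = 0.02294 W
Part 4:
  Power in each resistor, P = (ΔV)²/R:
    P_R1 = (15 - 14.98)²/1.5 = 0.0002687 W
    P_R2 = (14.98 - 0)²/1200 = 0.187 W
    P_R3 = (15 - 9.931)²/3600 = 0.007137 W
    P_R4 = (0 - 9.931)²/4300 = 0.02294 W
    P_R5 = (14.98 - 9.931)²/5600 = 0.004552 W
  P_total = P_R1 + P_R2 + P_R3 + P_R4 + P_R5 = 0.2219 W

Final answers:
1. V_1 = 14.98 V
2. I_R2 = 0.01248 A
3. P_R4 = 0.02294 W
4. P_total = 0.2219 W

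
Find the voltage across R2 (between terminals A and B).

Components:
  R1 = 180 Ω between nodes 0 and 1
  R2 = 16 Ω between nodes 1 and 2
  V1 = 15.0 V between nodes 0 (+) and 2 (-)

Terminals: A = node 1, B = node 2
R1 and R2 are in series across V1 (node 0 → node 1 → node 2), and the output A–B is taken across R2, so this is a voltage divider.
Series current: I = V1/(R1 + R2) = 15/(180 + 16) = 15/196 = 0.07653 A
V_R2 = I × R2 = V1 × R2/(R1 + R2) = 15 × 16/196 = 1.224 V

Final answer: 1.224 V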